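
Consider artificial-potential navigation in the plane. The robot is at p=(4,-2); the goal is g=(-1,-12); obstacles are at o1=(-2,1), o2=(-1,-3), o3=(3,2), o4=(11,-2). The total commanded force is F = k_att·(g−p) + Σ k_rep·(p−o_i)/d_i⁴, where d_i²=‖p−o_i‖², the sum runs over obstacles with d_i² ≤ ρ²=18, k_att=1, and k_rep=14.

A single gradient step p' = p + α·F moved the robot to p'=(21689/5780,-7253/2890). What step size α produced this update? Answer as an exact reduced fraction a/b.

F_att = 1·(g−p) = 1·(-5,-10) = (-5.0000,-10.0000)
o1: d²=45 > ρ²=18 → inactive
o2: d²=26 > ρ²=18 → inactive
o3: d²=17 ≤ ρ²=18; F_rep = 14·(1,-4)/17² = (0.0484,-0.1938)
o4: d²=49 > ρ²=18 → inactive
F = F_att + ΣF_rep = (-4.9516,-10.1938)
Δp = p'−p = (-0.2476,-0.5097); α = Δx/Fx = (-1431/5780) / (-1431/289) = 1/20
check: Δy/Fy = (-1473/2890) / (-2946/289) = 1/20 ✓

α = 1/20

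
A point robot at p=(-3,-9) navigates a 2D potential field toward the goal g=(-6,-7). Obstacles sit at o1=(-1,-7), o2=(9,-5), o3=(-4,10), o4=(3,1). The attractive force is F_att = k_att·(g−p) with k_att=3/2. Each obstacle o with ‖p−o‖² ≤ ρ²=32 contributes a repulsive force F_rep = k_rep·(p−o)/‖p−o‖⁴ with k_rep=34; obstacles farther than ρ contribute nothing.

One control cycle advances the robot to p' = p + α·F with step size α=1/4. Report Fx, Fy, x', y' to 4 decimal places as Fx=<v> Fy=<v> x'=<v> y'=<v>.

F_att = 3/2·(g−p) = 3/2·(-3,2) = (-4.5000,3.0000)
o1: d²=8 ≤ ρ²=32; F_rep = 34·(-2,-2)/8² = (-1.0625,-1.0625)
o2: d²=160 > ρ²=32 → inactive
o3: d²=362 > ρ²=32 → inactive
o4: d²=136 > ρ²=32 → inactive
F = F_att + ΣF_rep = (-5.5625,1.9375)
p' = p + 1/4·F = (-4.3906,-8.5156)

Fx=-5.5625 Fy=1.9375 x'=-4.3906 y'=-8.5156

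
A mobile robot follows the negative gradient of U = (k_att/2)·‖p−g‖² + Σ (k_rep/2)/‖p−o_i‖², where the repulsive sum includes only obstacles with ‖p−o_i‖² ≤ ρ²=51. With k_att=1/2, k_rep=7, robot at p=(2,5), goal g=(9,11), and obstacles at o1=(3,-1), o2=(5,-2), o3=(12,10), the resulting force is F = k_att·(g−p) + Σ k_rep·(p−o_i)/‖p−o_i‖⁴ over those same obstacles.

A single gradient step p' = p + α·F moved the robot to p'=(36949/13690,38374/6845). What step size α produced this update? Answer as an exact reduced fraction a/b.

F_att = 1/2·(g−p) = 1/2·(7,6) = (3.5000,3.0000)
o1: d²=37 ≤ ρ²=51; F_rep = 7·(-1,6)/37² = (-0.0051,0.0307)
o2: d²=58 > ρ²=51 → inactive
o3: d²=125 > ρ²=51 → inactive
F = F_att + ΣF_rep = (3.4949,3.0307)
Δp = p'−p = (0.6990,0.6061); α = Δx/Fx = (9569/13690) / (9569/2738) = 1/5
check: Δy/Fy = (4149/6845) / (4149/1369) = 1/5 ✓

α = 1/5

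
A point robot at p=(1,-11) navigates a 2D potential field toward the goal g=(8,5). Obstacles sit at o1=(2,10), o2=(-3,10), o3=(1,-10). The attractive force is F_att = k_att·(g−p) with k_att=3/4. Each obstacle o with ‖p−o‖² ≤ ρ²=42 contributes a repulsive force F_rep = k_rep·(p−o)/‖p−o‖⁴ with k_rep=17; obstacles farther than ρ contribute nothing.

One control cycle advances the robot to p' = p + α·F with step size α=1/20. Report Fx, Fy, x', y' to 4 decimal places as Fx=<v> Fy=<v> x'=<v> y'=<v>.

F_att = 3/4·(g−p) = 3/4·(7,16) = (5.2500,12.0000)
o1: d²=442 > ρ²=42 → inactive
o2: d²=457 > ρ²=42 → inactive
o3: d²=1 ≤ ρ²=42; F_rep = 17·(0,-1)/1² = (0.0000,-17.0000)
F = F_att + ΣF_rep = (5.2500,-5.0000)
p' = p + 1/20·F = (1.2625,-11.2500)

Fx=5.2500 Fy=-5.0000 x'=1.2625 y'=-11.2500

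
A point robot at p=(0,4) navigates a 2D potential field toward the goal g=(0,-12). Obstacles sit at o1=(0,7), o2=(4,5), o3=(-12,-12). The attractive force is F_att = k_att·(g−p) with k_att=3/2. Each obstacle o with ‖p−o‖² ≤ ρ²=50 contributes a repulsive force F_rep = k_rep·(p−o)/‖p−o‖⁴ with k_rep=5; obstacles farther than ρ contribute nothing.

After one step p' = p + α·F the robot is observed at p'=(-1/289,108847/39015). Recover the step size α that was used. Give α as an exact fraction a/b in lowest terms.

F_att = 3/2·(g−p) = 3/2·(0,-16) = (0.0000,-24.0000)
o1: d²=9 ≤ ρ²=50; F_rep = 5·(0,-3)/9² = (0.0000,-0.1852)
o2: d²=17 ≤ ρ²=50; F_rep = 5·(-4,-1)/17² = (-0.0692,-0.0173)
o3: d²=400 > ρ²=50 → inactive
F = F_att + ΣF_rep = (-0.0692,-24.2025)
Δp = p'−p = (-0.0035,-1.2101); α = Δx/Fx = (-1/289) / (-20/289) = 1/20
check: Δy/Fy = (-47213/39015) / (-188852/7803) = 1/20 ✓

α = 1/20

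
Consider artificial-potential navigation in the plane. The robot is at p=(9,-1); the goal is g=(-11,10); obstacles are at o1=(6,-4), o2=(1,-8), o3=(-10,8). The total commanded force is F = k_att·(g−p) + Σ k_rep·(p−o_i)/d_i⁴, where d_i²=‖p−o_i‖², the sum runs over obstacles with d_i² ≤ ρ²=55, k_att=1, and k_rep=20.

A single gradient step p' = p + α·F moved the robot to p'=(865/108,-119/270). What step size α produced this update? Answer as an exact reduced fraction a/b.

α = 1/20

F_att = 1·(g−p) = 1·(-20,11) = (-20.0000,11.0000)
o1: d²=18 ≤ ρ²=55; F_rep = 20·(3,3)/18² = (0.1852,0.1852)
o2: d²=113 > ρ²=55 → inactive
o3: d²=442 > ρ²=55 → inactive
F = F_att + ΣF_rep = (-19.8148,11.1852)
Δp = p'−p = (-0.9907,0.5593); α = Δx/Fx = (-107/108) / (-535/27) = 1/20
check: Δy/Fy = (151/270) / (302/27) = 1/20 ✓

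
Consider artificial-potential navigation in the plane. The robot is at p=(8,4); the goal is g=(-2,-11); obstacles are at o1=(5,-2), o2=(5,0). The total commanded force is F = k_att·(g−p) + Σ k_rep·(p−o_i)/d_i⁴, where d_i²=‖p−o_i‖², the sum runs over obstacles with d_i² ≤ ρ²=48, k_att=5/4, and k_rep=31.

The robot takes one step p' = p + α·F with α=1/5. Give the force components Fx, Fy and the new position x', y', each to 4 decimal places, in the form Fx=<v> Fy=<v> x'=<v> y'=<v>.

Fx=-12.3053 Fy=-18.4597 x'=5.5389 y'=0.3081

F_att = 5/4·(g−p) = 5/4·(-10,-15) = (-12.5000,-18.7500)
o1: d²=45 ≤ ρ²=48; F_rep = 31·(3,6)/45² = (0.0459,0.0919)
o2: d²=25 ≤ ρ²=48; F_rep = 31·(3,4)/25² = (0.1488,0.1984)
F = F_att + ΣF_rep = (-12.3053,-18.4597)
p' = p + 1/5·F = (5.5389,0.3081)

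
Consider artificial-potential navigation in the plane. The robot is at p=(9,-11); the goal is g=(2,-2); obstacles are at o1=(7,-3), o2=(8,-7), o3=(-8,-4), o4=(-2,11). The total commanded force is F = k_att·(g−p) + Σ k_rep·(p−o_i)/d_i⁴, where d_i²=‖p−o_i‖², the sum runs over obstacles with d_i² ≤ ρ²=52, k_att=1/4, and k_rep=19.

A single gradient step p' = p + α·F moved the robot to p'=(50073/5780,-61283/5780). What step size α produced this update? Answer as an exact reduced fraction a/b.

F_att = 1/4·(g−p) = 1/4·(-7,9) = (-1.7500,2.2500)
o1: d²=68 > ρ²=52 → inactive
o2: d²=17 ≤ ρ²=52; F_rep = 19·(1,-4)/17² = (0.0657,-0.2630)
o3: d²=338 > ρ²=52 → inactive
o4: d²=605 > ρ²=52 → inactive
F = F_att + ΣF_rep = (-1.6843,1.9870)
Δp = p'−p = (-0.3369,0.3974); α = Δx/Fx = (-1947/5780) / (-1947/1156) = 1/5
check: Δy/Fy = (2297/5780) / (2297/1156) = 1/5 ✓

α = 1/5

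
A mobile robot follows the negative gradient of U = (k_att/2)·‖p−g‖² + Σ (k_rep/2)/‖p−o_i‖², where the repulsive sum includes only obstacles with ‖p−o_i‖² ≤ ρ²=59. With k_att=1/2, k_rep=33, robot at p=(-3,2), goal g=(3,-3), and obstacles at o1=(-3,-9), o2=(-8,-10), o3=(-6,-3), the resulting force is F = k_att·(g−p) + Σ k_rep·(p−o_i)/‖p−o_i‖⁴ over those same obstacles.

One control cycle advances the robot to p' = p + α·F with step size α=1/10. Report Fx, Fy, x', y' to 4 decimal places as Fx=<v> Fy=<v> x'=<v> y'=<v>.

Fx=3.0856 Fy=-2.3573 x'=-2.6914 y'=1.7643

F_att = 1/2·(g−p) = 1/2·(6,-5) = (3.0000,-2.5000)
o1: d²=121 > ρ²=59 → inactive
o2: d²=169 > ρ²=59 → inactive
o3: d²=34 ≤ ρ²=59; F_rep = 33·(3,5)/34² = (0.0856,0.1427)
F = F_att + ΣF_rep = (3.0856,-2.3573)
p' = p + 1/10·F = (-2.6914,1.7643)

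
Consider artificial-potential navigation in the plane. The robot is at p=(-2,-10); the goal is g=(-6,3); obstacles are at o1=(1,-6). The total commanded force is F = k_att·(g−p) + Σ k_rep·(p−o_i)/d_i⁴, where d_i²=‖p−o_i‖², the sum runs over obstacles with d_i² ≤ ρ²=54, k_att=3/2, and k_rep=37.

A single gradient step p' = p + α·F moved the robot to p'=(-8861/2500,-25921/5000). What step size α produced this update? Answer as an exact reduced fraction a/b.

α = 1/4

F_att = 3/2·(g−p) = 3/2·(-4,13) = (-6.0000,19.5000)
o1: d²=25 ≤ ρ²=54; F_rep = 37·(-3,-4)/25² = (-0.1776,-0.2368)
F = F_att + ΣF_rep = (-6.1776,19.2632)
Δp = p'−p = (-1.5444,4.8158); α = Δx/Fx = (-3861/2500) / (-3861/625) = 1/4
check: Δy/Fy = (24079/5000) / (24079/1250) = 1/4 ✓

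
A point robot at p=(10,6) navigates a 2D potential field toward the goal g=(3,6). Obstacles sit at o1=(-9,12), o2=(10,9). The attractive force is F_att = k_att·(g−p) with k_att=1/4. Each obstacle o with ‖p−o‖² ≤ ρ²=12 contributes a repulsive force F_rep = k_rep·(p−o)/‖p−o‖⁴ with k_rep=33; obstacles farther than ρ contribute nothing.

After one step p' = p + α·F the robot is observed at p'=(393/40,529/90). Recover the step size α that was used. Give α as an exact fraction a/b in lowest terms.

α = 1/10

F_att = 1/4·(g−p) = 1/4·(-7,0) = (-1.7500,0.0000)
o1: d²=397 > ρ²=12 → inactive
o2: d²=9 ≤ ρ²=12; F_rep = 33·(0,-3)/9² = (0.0000,-1.2222)
F = F_att + ΣF_rep = (-1.7500,-1.2222)
Δp = p'−p = (-0.1750,-0.1222); α = Δx/Fx = (-7/40) / (-7/4) = 1/10
check: Δy/Fy = (-11/90) / (-11/9) = 1/10 ✓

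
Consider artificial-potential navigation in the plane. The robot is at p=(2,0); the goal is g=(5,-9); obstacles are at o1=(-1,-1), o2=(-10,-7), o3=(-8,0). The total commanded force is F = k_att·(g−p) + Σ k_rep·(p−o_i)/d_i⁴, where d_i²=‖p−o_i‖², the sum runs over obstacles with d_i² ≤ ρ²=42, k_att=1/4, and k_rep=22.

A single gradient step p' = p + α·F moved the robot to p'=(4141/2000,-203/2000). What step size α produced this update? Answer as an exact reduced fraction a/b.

α = 1/20

F_att = 1/4·(g−p) = 1/4·(3,-9) = (0.7500,-2.2500)
o1: d²=10 ≤ ρ²=42; F_rep = 22·(3,1)/10² = (0.6600,0.2200)
o2: d²=193 > ρ²=42 → inactive
o3: d²=100 > ρ²=42 → inactive
F = F_att + ΣF_rep = (1.4100,-2.0300)
Δp = p'−p = (0.0705,-0.1015); α = Δx/Fx = (141/2000) / (141/100) = 1/20
check: Δy/Fy = (-203/2000) / (-203/100) = 1/20 ✓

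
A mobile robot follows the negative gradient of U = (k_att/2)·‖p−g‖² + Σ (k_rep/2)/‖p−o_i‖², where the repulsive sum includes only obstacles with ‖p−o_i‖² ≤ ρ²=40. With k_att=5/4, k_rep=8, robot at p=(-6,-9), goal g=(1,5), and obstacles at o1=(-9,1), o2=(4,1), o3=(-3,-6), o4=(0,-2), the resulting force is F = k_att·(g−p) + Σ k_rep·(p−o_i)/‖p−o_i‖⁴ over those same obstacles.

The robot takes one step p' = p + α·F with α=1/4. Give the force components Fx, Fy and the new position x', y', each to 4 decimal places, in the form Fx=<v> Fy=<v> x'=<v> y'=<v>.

Fx=8.6759 Fy=17.4259 x'=-3.8310 y'=-4.6435

F_att = 5/4·(g−p) = 5/4·(7,14) = (8.7500,17.5000)
o1: d²=109 > ρ²=40 → inactive
o2: d²=200 > ρ²=40 → inactive
o3: d²=18 ≤ ρ²=40; F_rep = 8·(-3,-3)/18² = (-0.0741,-0.0741)
o4: d²=85 > ρ²=40 → inactive
F = F_att + ΣF_rep = (8.6759,17.4259)
p' = p + 1/4·F = (-3.8310,-4.6435)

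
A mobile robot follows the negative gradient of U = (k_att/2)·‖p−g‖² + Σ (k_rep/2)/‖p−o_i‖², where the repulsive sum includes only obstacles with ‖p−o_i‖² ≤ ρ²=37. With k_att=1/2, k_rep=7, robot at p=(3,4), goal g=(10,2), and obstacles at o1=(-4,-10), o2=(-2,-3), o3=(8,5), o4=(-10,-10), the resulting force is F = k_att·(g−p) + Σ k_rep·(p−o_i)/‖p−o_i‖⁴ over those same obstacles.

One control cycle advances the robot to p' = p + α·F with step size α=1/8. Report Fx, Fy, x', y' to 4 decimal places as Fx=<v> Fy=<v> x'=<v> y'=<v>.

Fx=3.4482 Fy=-1.0104 x'=3.4310 y'=3.8737

F_att = 1/2·(g−p) = 1/2·(7,-2) = (3.5000,-1.0000)
o1: d²=245 > ρ²=37 → inactive
o2: d²=74 > ρ²=37 → inactive
o3: d²=26 ≤ ρ²=37; F_rep = 7·(-5,-1)/26² = (-0.0518,-0.0104)
o4: d²=365 > ρ²=37 → inactive
F = F_att + ΣF_rep = (3.4482,-1.0104)
p' = p + 1/8·F = (3.4310,3.8737)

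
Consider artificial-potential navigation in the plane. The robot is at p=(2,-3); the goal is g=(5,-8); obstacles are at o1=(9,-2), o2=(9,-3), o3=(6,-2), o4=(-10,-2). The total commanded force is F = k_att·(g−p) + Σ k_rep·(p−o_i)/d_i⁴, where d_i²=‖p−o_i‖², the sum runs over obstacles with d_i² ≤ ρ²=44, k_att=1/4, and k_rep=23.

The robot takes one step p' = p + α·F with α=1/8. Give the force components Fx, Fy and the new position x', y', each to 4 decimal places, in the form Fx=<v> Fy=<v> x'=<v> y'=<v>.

Fx=0.4317 Fy=-1.3296 x'=2.0540 y'=-3.1662

F_att = 1/4·(g−p) = 1/4·(3,-5) = (0.7500,-1.2500)
o1: d²=50 > ρ²=44 → inactive
o2: d²=49 > ρ²=44 → inactive
o3: d²=17 ≤ ρ²=44; F_rep = 23·(-4,-1)/17² = (-0.3183,-0.0796)
o4: d²=145 > ρ²=44 → inactive
F = F_att + ΣF_rep = (0.4317,-1.3296)
p' = p + 1/8·F = (2.0540,-3.1662)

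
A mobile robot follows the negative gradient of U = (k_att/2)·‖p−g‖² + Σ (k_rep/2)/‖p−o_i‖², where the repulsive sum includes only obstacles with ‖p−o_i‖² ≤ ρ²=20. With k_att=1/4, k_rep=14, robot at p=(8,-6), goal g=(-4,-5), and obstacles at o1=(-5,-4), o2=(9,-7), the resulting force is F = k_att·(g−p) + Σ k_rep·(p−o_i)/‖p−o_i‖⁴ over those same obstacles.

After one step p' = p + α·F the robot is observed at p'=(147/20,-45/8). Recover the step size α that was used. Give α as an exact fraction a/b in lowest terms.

F_att = 1/4·(g−p) = 1/4·(-12,1) = (-3.0000,0.2500)
o1: d²=173 > ρ²=20 → inactive
o2: d²=2 ≤ ρ²=20; F_rep = 14·(-1,1)/2² = (-3.5000,3.5000)
F = F_att + ΣF_rep = (-6.5000,3.7500)
Δp = p'−p = (-0.6500,0.3750); α = Δx/Fx = (-13/20) / (-13/2) = 1/10
check: Δy/Fy = (3/8) / (15/4) = 1/10 ✓

α = 1/10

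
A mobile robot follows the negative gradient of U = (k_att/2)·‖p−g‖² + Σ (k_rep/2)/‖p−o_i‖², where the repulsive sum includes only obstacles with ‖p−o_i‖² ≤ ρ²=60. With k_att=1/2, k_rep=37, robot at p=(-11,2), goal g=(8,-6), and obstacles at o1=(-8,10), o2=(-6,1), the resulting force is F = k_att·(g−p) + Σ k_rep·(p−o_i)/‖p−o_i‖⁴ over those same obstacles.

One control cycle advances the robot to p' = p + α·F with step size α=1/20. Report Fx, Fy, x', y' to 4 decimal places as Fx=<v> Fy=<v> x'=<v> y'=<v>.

F_att = 1/2·(g−p) = 1/2·(19,-8) = (9.5000,-4.0000)
o1: d²=73 > ρ²=60 → inactive
o2: d²=26 ≤ ρ²=60; F_rep = 37·(-5,1)/26² = (-0.2737,0.0547)
F = F_att + ΣF_rep = (9.2263,-3.9453)
p' = p + 1/20·F = (-10.5387,1.8027)

Fx=9.2263 Fy=-3.9453 x'=-10.5387 y'=1.8027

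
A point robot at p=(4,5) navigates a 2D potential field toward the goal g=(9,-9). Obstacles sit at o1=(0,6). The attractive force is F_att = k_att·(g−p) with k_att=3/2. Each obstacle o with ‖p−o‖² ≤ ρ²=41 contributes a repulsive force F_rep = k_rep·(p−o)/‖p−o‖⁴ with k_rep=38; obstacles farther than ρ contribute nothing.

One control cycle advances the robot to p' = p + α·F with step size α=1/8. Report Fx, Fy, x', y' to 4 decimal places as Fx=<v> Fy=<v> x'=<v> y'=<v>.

Fx=8.0260 Fy=-21.1315 x'=5.0032 y'=2.3586

F_att = 3/2·(g−p) = 3/2·(5,-14) = (7.5000,-21.0000)
o1: d²=17 ≤ ρ²=41; F_rep = 38·(4,-1)/17² = (0.5260,-0.1315)
F = F_att + ΣF_rep = (8.0260,-21.1315)
p' = p + 1/8·F = (5.0032,2.3586)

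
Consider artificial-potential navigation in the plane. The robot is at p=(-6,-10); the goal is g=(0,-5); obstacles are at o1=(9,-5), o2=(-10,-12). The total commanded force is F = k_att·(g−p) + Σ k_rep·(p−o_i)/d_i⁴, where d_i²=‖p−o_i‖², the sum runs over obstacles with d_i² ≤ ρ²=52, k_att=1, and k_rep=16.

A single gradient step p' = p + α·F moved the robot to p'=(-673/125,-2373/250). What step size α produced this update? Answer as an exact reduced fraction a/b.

F_att = 1·(g−p) = 1·(6,5) = (6.0000,5.0000)
o1: d²=250 > ρ²=52 → inactive
o2: d²=20 ≤ ρ²=52; F_rep = 16·(4,2)/20² = (0.1600,0.0800)
F = F_att + ΣF_rep = (6.1600,5.0800)
Δp = p'−p = (0.6160,0.5080); α = Δx/Fx = (77/125) / (154/25) = 1/10
check: Δy/Fy = (127/250) / (127/25) = 1/10 ✓

α = 1/10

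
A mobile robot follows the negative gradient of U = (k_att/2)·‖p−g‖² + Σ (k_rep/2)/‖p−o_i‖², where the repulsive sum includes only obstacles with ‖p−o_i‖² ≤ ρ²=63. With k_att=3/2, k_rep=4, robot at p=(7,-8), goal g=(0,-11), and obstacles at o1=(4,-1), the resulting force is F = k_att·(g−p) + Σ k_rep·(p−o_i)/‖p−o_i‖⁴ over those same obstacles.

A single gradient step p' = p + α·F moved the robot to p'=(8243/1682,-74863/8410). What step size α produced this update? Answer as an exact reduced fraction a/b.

α = 1/5

F_att = 3/2·(g−p) = 3/2·(-7,-3) = (-10.5000,-4.5000)
o1: d²=58 ≤ ρ²=63; F_rep = 4·(3,-7)/58² = (0.0036,-0.0083)
F = F_att + ΣF_rep = (-10.4964,-4.5083)
Δp = p'−p = (-2.0993,-0.9017); α = Δx/Fx = (-3531/1682) / (-17655/1682) = 1/5
check: Δy/Fy = (-7583/8410) / (-7583/1682) = 1/5 ✓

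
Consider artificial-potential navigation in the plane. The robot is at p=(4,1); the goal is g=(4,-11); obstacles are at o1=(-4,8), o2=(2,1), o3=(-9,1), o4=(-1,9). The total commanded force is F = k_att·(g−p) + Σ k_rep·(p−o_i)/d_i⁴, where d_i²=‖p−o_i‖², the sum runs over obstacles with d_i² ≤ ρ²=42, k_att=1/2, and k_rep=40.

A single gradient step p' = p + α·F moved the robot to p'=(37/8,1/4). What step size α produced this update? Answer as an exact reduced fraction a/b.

F_att = 1/2·(g−p) = 1/2·(0,-12) = (0.0000,-6.0000)
o1: d²=113 > ρ²=42 → inactive
o2: d²=4 ≤ ρ²=42; F_rep = 40·(2,0)/4² = (5.0000,0.0000)
o3: d²=169 > ρ²=42 → inactive
o4: d²=89 > ρ²=42 → inactive
F = F_att + ΣF_rep = (5.0000,-6.0000)
Δp = p'−p = (0.6250,-0.7500); α = Δx/Fx = (5/8) / (5) = 1/8
check: Δy/Fy = (-3/4) / (-6) = 1/8 ✓

α = 1/8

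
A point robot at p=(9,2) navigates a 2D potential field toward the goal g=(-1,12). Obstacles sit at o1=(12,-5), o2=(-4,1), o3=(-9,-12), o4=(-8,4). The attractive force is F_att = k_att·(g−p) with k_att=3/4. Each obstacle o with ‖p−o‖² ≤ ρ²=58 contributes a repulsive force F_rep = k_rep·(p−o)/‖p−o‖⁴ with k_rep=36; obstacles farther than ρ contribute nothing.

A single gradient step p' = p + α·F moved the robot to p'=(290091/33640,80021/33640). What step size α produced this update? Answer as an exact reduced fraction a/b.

α = 1/20

F_att = 3/4·(g−p) = 3/4·(-10,10) = (-7.5000,7.5000)
o1: d²=58 ≤ ρ²=58; F_rep = 36·(-3,7)/58² = (-0.0321,0.0749)
o2: d²=170 > ρ²=58 → inactive
o3: d²=520 > ρ²=58 → inactive
o4: d²=293 > ρ²=58 → inactive
F = F_att + ΣF_rep = (-7.5321,7.5749)
Δp = p'−p = (-0.3766,0.3787); α = Δx/Fx = (-12669/33640) / (-12669/1682) = 1/20
check: Δy/Fy = (12741/33640) / (12741/1682) = 1/20 ✓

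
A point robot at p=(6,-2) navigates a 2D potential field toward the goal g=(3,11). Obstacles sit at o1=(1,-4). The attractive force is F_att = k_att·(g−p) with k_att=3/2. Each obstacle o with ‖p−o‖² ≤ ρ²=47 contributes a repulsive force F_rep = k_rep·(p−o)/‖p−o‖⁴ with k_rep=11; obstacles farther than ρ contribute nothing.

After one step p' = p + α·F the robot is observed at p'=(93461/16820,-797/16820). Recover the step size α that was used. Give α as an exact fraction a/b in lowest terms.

α = 1/10

F_att = 3/2·(g−p) = 3/2·(-3,13) = (-4.5000,19.5000)
o1: d²=29 ≤ ρ²=47; F_rep = 11·(5,2)/29² = (0.0654,0.0262)
F = F_att + ΣF_rep = (-4.4346,19.5262)
Δp = p'−p = (-0.4435,1.9526); α = Δx/Fx = (-7459/16820) / (-7459/1682) = 1/10
check: Δy/Fy = (32843/16820) / (32843/1682) = 1/10 ✓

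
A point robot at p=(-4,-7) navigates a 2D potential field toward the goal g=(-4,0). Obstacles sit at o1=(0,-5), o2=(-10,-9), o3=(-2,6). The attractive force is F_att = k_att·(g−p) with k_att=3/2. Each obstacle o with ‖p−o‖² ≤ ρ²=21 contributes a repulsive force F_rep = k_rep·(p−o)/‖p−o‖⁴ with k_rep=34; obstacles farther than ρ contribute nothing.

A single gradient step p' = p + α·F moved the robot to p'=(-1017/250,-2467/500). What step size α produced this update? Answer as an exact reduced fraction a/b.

α = 1/5

F_att = 3/2·(g−p) = 3/2·(0,7) = (0.0000,10.5000)
o1: d²=20 ≤ ρ²=21; F_rep = 34·(-4,-2)/20² = (-0.3400,-0.1700)
o2: d²=40 > ρ²=21 → inactive
o3: d²=173 > ρ²=21 → inactive
F = F_att + ΣF_rep = (-0.3400,10.3300)
Δp = p'−p = (-0.0680,2.0660); α = Δx/Fx = (-17/250) / (-17/50) = 1/5
check: Δy/Fy = (1033/500) / (1033/100) = 1/5 ✓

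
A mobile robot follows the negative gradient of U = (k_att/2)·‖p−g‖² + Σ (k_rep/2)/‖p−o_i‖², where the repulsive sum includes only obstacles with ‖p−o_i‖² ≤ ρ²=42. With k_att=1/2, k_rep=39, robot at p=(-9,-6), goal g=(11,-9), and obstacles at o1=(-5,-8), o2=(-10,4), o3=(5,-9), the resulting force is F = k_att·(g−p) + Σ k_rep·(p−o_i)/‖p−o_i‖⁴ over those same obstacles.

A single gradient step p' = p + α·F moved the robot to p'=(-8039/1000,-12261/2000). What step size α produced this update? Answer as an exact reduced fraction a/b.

F_att = 1/2·(g−p) = 1/2·(20,-3) = (10.0000,-1.5000)
o1: d²=20 ≤ ρ²=42; F_rep = 39·(-4,2)/20² = (-0.3900,0.1950)
o2: d²=101 > ρ²=42 → inactive
o3: d²=205 > ρ²=42 → inactive
F = F_att + ΣF_rep = (9.6100,-1.3050)
Δp = p'−p = (0.9610,-0.1305); α = Δx/Fx = (961/1000) / (961/100) = 1/10
check: Δy/Fy = (-261/2000) / (-261/200) = 1/10 ✓

α = 1/10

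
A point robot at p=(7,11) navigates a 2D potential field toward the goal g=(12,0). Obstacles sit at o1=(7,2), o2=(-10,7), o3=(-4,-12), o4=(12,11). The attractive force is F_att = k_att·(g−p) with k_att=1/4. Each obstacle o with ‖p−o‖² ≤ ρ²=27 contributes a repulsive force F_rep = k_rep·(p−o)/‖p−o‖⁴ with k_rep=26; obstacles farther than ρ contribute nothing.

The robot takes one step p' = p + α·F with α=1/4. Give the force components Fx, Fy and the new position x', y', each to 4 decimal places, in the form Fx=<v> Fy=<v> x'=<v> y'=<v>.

F_att = 1/4·(g−p) = 1/4·(5,-11) = (1.2500,-2.7500)
o1: d²=81 > ρ²=27 → inactive
o2: d²=305 > ρ²=27 → inactive
o3: d²=650 > ρ²=27 → inactive
o4: d²=25 ≤ ρ²=27; F_rep = 26·(-5,0)/25² = (-0.2080,0.0000)
F = F_att + ΣF_rep = (1.0420,-2.7500)
p' = p + 1/4·F = (7.2605,10.3125)

Fx=1.0420 Fy=-2.7500 x'=7.2605 y'=10.3125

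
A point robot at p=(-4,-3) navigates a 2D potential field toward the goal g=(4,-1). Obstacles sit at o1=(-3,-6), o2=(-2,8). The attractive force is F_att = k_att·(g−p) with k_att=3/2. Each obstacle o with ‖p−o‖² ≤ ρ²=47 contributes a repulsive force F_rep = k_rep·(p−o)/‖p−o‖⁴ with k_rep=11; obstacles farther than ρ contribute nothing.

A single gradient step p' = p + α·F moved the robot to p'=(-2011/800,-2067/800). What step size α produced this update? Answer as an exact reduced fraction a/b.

α = 1/8

F_att = 3/2·(g−p) = 3/2·(8,2) = (12.0000,3.0000)
o1: d²=10 ≤ ρ²=47; F_rep = 11·(-1,3)/10² = (-0.1100,0.3300)
o2: d²=125 > ρ²=47 → inactive
F = F_att + ΣF_rep = (11.8900,3.3300)
Δp = p'−p = (1.4863,0.4163); α = Δx/Fx = (1189/800) / (1189/100) = 1/8
check: Δy/Fy = (333/800) / (333/100) = 1/8 ✓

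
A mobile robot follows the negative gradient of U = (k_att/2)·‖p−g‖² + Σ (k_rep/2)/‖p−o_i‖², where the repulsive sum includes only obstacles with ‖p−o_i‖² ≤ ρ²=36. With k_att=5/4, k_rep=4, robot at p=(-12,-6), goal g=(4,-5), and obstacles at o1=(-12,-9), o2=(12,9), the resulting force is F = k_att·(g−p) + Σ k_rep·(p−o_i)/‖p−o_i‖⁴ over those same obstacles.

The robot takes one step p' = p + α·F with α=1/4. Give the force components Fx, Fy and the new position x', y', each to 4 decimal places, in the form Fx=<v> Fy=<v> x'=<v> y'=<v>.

F_att = 5/4·(g−p) = 5/4·(16,1) = (20.0000,1.2500)
o1: d²=9 ≤ ρ²=36; F_rep = 4·(0,3)/9² = (0.0000,0.1481)
o2: d²=801 > ρ²=36 → inactive
F = F_att + ΣF_rep = (20.0000,1.3981)
p' = p + 1/4·F = (-7.0000,-5.6505)

Fx=20.0000 Fy=1.3981 x'=-7.0000 y'=-5.6505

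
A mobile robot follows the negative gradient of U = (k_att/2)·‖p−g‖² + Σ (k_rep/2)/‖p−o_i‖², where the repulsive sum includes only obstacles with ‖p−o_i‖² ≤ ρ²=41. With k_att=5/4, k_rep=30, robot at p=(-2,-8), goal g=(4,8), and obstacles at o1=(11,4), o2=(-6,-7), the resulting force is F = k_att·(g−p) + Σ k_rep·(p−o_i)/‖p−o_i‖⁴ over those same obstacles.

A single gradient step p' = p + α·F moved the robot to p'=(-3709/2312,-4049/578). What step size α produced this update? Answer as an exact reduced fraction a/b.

F_att = 5/4·(g−p) = 5/4·(6,16) = (7.5000,20.0000)
o1: d²=313 > ρ²=41 → inactive
o2: d²=17 ≤ ρ²=41; F_rep = 30·(4,-1)/17² = (0.4152,-0.1038)
F = F_att + ΣF_rep = (7.9152,19.8962)
Δp = p'−p = (0.3958,0.9948); α = Δx/Fx = (915/2312) / (4575/578) = 1/20
check: Δy/Fy = (575/578) / (5750/289) = 1/20 ✓

α = 1/20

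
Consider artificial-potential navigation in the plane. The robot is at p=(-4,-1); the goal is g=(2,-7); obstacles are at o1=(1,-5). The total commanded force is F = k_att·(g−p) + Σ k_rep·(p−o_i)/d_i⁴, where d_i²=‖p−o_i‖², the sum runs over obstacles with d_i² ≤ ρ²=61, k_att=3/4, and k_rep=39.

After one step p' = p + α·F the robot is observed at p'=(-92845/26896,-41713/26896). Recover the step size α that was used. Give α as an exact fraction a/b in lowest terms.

α = 1/8

F_att = 3/4·(g−p) = 3/4·(6,-6) = (4.5000,-4.5000)
o1: d²=41 ≤ ρ²=61; F_rep = 39·(-5,4)/41² = (-0.1160,0.0928)
F = F_att + ΣF_rep = (4.3840,-4.4072)
Δp = p'−p = (0.5480,-0.5509); α = Δx/Fx = (14739/26896) / (14739/3362) = 1/8
check: Δy/Fy = (-14817/26896) / (-14817/3362) = 1/8 ✓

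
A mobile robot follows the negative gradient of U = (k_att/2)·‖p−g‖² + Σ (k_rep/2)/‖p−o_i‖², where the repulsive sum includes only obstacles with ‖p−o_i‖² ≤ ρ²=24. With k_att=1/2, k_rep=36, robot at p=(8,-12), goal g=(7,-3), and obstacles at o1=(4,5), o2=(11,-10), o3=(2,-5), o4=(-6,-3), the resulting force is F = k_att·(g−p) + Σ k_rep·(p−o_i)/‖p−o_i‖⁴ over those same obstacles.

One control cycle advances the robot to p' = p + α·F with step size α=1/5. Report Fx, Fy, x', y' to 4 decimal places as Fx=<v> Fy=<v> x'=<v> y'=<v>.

Fx=-1.1391 Fy=4.0740 x'=7.7722 y'=-11.1852

F_att = 1/2·(g−p) = 1/2·(-1,9) = (-0.5000,4.5000)
o1: d²=305 > ρ²=24 → inactive
o2: d²=13 ≤ ρ²=24; F_rep = 36·(-3,-2)/13² = (-0.6391,-0.4260)
o3: d²=85 > ρ²=24 → inactive
o4: d²=277 > ρ²=24 → inactive
F = F_att + ΣF_rep = (-1.1391,4.0740)
p' = p + 1/5·F = (7.7722,-11.1852)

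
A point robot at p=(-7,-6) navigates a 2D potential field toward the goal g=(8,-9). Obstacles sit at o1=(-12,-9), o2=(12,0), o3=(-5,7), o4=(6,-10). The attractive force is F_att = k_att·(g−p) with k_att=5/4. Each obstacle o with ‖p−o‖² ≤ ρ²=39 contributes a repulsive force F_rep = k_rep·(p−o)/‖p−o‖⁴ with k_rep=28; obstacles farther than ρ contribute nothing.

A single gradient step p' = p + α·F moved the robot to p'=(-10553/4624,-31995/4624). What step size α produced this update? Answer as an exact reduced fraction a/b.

α = 1/4

F_att = 5/4·(g−p) = 5/4·(15,-3) = (18.7500,-3.7500)
o1: d²=34 ≤ ρ²=39; F_rep = 28·(5,3)/34² = (0.1211,0.0727)
o2: d²=397 > ρ²=39 → inactive
o3: d²=173 > ρ²=39 → inactive
o4: d²=185 > ρ²=39 → inactive
F = F_att + ΣF_rep = (18.8711,-3.6773)
Δp = p'−p = (4.7178,-0.9193); α = Δx/Fx = (21815/4624) / (21815/1156) = 1/4
check: Δy/Fy = (-4251/4624) / (-4251/1156) = 1/4 ✓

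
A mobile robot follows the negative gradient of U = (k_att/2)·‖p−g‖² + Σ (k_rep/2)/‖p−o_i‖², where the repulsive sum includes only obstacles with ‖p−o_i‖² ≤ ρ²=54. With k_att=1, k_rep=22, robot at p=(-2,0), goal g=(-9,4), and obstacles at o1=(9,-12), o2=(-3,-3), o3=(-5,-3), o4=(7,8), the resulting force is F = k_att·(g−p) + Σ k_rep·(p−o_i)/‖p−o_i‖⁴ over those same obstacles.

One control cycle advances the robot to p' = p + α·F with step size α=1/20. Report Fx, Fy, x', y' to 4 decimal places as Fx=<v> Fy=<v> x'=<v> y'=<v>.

Fx=-6.5763 Fy=4.8637 x'=-2.3288 y'=0.2432

F_att = 1·(g−p) = 1·(-7,4) = (-7.0000,4.0000)
o1: d²=265 > ρ²=54 → inactive
o2: d²=10 ≤ ρ²=54; F_rep = 22·(1,3)/10² = (0.2200,0.6600)
o3: d²=18 ≤ ρ²=54; F_rep = 22·(3,3)/18² = (0.2037,0.2037)
o4: d²=145 > ρ²=54 → inactive
F = F_att + ΣF_rep = (-6.5763,4.8637)
p' = p + 1/20·F = (-2.3288,0.2432)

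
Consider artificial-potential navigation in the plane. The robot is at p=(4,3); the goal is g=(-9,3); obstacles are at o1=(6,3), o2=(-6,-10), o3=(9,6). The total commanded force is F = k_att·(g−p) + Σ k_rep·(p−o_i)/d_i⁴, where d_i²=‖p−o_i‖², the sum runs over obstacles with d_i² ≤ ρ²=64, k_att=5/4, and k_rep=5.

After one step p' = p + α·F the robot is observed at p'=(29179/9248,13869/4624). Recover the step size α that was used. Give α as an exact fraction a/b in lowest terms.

α = 1/20

F_att = 5/4·(g−p) = 5/4·(-13,0) = (-16.2500,0.0000)
o1: d²=4 ≤ ρ²=64; F_rep = 5·(-2,0)/4² = (-0.6250,0.0000)
o2: d²=269 > ρ²=64 → inactive
o3: d²=34 ≤ ρ²=64; F_rep = 5·(-5,-3)/34² = (-0.0216,-0.0130)
F = F_att + ΣF_rep = (-16.8966,-0.0130)
Δp = p'−p = (-0.8448,-0.0006); α = Δx/Fx = (-7813/9248) / (-39065/2312) = 1/20
check: Δy/Fy = (-3/4624) / (-15/1156) = 1/20 ✓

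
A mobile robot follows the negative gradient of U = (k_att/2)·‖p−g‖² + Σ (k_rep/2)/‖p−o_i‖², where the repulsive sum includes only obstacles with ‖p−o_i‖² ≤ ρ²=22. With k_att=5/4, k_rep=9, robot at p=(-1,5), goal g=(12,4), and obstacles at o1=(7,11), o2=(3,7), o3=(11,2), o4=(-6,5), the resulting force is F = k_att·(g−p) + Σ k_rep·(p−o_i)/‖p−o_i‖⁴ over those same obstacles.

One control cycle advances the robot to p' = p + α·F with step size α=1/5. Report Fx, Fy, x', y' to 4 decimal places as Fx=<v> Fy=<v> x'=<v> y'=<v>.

F_att = 5/4·(g−p) = 5/4·(13,-1) = (16.2500,-1.2500)
o1: d²=100 > ρ²=22 → inactive
o2: d²=20 ≤ ρ²=22; F_rep = 9·(-4,-2)/20² = (-0.0900,-0.0450)
o3: d²=153 > ρ²=22 → inactive
o4: d²=25 > ρ²=22 → inactive
F = F_att + ΣF_rep = (16.1600,-1.2950)
p' = p + 1/5·F = (2.2320,4.7410)

Fx=16.1600 Fy=-1.2950 x'=2.2320 y'=4.7410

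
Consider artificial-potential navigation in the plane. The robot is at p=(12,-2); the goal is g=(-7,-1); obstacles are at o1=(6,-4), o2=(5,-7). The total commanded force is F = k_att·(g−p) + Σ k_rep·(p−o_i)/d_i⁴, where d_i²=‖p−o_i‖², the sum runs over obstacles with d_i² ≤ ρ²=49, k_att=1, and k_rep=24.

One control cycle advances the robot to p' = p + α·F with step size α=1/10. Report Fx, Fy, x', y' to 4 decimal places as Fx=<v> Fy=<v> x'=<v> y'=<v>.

Fx=-18.9100 Fy=1.0300 x'=10.1090 y'=-1.8970

F_att = 1·(g−p) = 1·(-19,1) = (-19.0000,1.0000)
o1: d²=40 ≤ ρ²=49; F_rep = 24·(6,2)/40² = (0.0900,0.0300)
o2: d²=74 > ρ²=49 → inactive
F = F_att + ΣF_rep = (-18.9100,1.0300)
p' = p + 1/10·F = (10.1090,-1.8970)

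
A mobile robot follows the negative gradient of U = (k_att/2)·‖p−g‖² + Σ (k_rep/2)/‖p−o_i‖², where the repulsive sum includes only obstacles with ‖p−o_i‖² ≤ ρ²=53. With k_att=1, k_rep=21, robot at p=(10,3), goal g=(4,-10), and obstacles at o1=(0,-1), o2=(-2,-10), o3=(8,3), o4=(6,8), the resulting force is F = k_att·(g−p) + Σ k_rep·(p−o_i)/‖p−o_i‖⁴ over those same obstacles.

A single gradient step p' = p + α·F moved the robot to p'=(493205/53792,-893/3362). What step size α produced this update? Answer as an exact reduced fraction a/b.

F_att = 1·(g−p) = 1·(-6,-13) = (-6.0000,-13.0000)
o1: d²=116 > ρ²=53 → inactive
o2: d²=313 > ρ²=53 → inactive
o3: d²=4 ≤ ρ²=53; F_rep = 21·(2,0)/4² = (2.6250,0.0000)
o4: d²=41 ≤ ρ²=53; F_rep = 21·(4,-5)/41² = (0.0500,-0.0625)
F = F_att + ΣF_rep = (-3.3250,-13.0625)
Δp = p'−p = (-0.8313,-3.2656); α = Δx/Fx = (-44715/53792) / (-44715/13448) = 1/4
check: Δy/Fy = (-10979/3362) / (-21958/1681) = 1/4 ✓

α = 1/4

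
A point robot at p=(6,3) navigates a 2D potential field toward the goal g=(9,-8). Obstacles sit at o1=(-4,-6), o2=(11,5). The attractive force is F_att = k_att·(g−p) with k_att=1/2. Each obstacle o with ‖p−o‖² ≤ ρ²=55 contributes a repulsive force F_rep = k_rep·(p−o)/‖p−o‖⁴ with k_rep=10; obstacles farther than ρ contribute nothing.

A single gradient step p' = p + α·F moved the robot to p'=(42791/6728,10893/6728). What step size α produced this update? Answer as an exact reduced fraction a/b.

F_att = 1/2·(g−p) = 1/2·(3,-11) = (1.5000,-5.5000)
o1: d²=181 > ρ²=55 → inactive
o2: d²=29 ≤ ρ²=55; F_rep = 10·(-5,-2)/29² = (-0.0595,-0.0238)
F = F_att + ΣF_rep = (1.4405,-5.5238)
Δp = p'−p = (0.3601,-1.3809); α = Δx/Fx = (2423/6728) / (2423/1682) = 1/4
check: Δy/Fy = (-9291/6728) / (-9291/1682) = 1/4 ✓

α = 1/4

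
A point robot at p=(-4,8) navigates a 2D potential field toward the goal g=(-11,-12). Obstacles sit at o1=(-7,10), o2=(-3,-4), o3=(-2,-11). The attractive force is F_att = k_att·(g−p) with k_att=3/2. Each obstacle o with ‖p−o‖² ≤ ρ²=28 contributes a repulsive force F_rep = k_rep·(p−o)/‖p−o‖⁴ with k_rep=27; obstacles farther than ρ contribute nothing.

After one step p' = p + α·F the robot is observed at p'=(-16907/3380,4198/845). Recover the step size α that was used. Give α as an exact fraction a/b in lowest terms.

α = 1/10

F_att = 3/2·(g−p) = 3/2·(-7,-20) = (-10.5000,-30.0000)
o1: d²=13 ≤ ρ²=28; F_rep = 27·(3,-2)/13² = (0.4793,-0.3195)
o2: d²=145 > ρ²=28 → inactive
o3: d²=365 > ρ²=28 → inactive
F = F_att + ΣF_rep = (-10.0207,-30.3195)
Δp = p'−p = (-1.0021,-3.0320); α = Δx/Fx = (-3387/3380) / (-3387/338) = 1/10
check: Δy/Fy = (-2562/845) / (-5124/169) = 1/10 ✓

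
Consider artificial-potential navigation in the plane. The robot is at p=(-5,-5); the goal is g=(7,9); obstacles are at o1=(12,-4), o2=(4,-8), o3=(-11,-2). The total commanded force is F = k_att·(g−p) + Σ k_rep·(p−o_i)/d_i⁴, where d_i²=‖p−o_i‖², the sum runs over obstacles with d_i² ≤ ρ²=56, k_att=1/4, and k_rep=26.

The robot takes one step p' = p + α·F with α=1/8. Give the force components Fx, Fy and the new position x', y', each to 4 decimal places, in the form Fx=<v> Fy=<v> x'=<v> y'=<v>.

Fx=3.0770 Fy=3.4615 x'=-4.6154 y'=-4.5673

F_att = 1/4·(g−p) = 1/4·(12,14) = (3.0000,3.5000)
o1: d²=290 > ρ²=56 → inactive
o2: d²=90 > ρ²=56 → inactive
o3: d²=45 ≤ ρ²=56; F_rep = 26·(6,-3)/45² = (0.0770,-0.0385)
F = F_att + ΣF_rep = (3.0770,3.4615)
p' = p + 1/8·F = (-4.6154,-4.5673)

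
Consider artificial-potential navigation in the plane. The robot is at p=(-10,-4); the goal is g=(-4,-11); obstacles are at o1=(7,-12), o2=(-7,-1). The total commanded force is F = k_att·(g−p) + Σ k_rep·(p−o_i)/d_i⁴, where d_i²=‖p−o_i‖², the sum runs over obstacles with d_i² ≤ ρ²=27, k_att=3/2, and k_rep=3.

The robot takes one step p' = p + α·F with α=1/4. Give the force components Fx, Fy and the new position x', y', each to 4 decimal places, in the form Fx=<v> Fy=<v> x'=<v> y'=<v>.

Fx=8.9722 Fy=-10.5278 x'=-7.7569 y'=-6.6319

F_att = 3/2·(g−p) = 3/2·(6,-7) = (9.0000,-10.5000)
o1: d²=353 > ρ²=27 → inactive
o2: d²=18 ≤ ρ²=27; F_rep = 3·(-3,-3)/18² = (-0.0278,-0.0278)
F = F_att + ΣF_rep = (8.9722,-10.5278)
p' = p + 1/4·F = (-7.7569,-6.6319)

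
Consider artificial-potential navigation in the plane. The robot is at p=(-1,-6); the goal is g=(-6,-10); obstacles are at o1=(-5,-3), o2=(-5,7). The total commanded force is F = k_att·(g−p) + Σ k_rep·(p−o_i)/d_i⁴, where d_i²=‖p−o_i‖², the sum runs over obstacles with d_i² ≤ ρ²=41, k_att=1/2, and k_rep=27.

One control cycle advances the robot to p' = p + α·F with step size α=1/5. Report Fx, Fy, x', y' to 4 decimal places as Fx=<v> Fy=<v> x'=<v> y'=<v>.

F_att = 1/2·(g−p) = 1/2·(-5,-4) = (-2.5000,-2.0000)
o1: d²=25 ≤ ρ²=41; F_rep = 27·(4,-3)/25² = (0.1728,-0.1296)
o2: d²=185 > ρ²=41 → inactive
F = F_att + ΣF_rep = (-2.3272,-2.1296)
p' = p + 1/5·F = (-1.4654,-6.4259)

Fx=-2.3272 Fy=-2.1296 x'=-1.4654 y'=-6.4259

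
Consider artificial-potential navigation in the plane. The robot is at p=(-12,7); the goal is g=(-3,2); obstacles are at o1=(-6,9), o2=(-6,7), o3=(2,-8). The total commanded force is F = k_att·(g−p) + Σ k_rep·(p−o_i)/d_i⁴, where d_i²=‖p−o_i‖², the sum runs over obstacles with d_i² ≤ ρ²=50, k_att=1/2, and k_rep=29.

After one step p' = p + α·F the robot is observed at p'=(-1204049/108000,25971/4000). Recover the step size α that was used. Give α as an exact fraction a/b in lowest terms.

F_att = 1/2·(g−p) = 1/2·(9,-5) = (4.5000,-2.5000)
o1: d²=40 ≤ ρ²=50; F_rep = 29·(-6,-2)/40² = (-0.1087,-0.0362)
o2: d²=36 ≤ ρ²=50; F_rep = 29·(-6,0)/36² = (-0.1343,0.0000)
o3: d²=421 > ρ²=50 → inactive
F = F_att + ΣF_rep = (4.2570,-2.5362)
Δp = p'−p = (0.8514,-0.5072); α = Δx/Fx = (91951/108000) / (91951/21600) = 1/5
check: Δy/Fy = (-2029/4000) / (-2029/800) = 1/5 ✓

α = 1/5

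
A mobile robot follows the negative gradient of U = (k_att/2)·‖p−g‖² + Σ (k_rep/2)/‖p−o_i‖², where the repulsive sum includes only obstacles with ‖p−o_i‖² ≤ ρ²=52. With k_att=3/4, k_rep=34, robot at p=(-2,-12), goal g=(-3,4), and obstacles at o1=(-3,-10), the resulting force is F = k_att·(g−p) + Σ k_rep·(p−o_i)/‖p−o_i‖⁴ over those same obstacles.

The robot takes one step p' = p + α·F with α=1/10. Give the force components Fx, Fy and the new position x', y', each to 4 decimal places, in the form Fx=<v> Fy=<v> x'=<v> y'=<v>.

Fx=0.6100 Fy=9.2800 x'=-1.9390 y'=-11.0720

F_att = 3/4·(g−p) = 3/4·(-1,16) = (-0.7500,12.0000)
o1: d²=5 ≤ ρ²=52; F_rep = 34·(1,-2)/5² = (1.3600,-2.7200)
F = F_att + ΣF_rep = (0.6100,9.2800)
p' = p + 1/10·F = (-1.9390,-11.0720)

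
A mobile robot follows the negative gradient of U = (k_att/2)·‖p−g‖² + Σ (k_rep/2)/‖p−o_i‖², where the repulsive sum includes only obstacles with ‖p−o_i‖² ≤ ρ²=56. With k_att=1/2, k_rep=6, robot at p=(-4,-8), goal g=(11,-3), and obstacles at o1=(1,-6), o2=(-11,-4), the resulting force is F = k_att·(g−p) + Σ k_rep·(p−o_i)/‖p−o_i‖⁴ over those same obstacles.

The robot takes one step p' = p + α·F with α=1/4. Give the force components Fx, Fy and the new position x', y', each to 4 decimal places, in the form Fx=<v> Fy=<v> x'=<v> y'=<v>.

Fx=7.4643 Fy=2.4857 x'=-2.1339 y'=-7.3786

F_att = 1/2·(g−p) = 1/2·(15,5) = (7.5000,2.5000)
o1: d²=29 ≤ ρ²=56; F_rep = 6·(-5,-2)/29² = (-0.0357,-0.0143)
o2: d²=65 > ρ²=56 → inactive
F = F_att + ΣF_rep = (7.4643,2.4857)
p' = p + 1/4·F = (-2.1339,-7.3786)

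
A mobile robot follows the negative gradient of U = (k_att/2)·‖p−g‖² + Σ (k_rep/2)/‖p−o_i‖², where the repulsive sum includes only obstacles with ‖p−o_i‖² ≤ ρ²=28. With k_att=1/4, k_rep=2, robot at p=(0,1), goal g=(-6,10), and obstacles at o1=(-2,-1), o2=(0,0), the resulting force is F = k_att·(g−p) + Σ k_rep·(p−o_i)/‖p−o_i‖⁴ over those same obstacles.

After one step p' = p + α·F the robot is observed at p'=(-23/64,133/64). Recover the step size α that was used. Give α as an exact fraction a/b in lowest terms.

F_att = 1/4·(g−p) = 1/4·(-6,9) = (-1.5000,2.2500)
o1: d²=8 ≤ ρ²=28; F_rep = 2·(2,2)/8² = (0.0625,0.0625)
o2: d²=1 ≤ ρ²=28; F_rep = 2·(0,1)/1² = (0.0000,2.0000)
F = F_att + ΣF_rep = (-1.4375,4.3125)
Δp = p'−p = (-0.3594,1.0781); α = Δx/Fx = (-23/64) / (-23/16) = 1/4
check: Δy/Fy = (69/64) / (69/16) = 1/4 ✓

α = 1/4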